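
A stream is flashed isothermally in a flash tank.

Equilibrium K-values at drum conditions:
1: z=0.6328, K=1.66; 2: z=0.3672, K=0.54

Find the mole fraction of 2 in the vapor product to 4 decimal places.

y_2 = 0.3182

Let ψ = V/F and solve Σ zᵢ(Kᵢ−1)/(1+ψ(Kᵢ−1)) = 0.
g(0) = ΣzᵢKᵢ − 1 = 0.2487 and g(1) = 1 − Σzᵢ/Kᵢ = -0.0612, so a root lies in (0, 1).
Binary case is linear: z₁(K₁−1)(1+ψ(K₂−1)) + z₂(K₂−1)(1+ψ(K₁−1)) = 0
⇒ ψ = [z₁(K₁−1)+z₂(K₂−1)] / [−(K₁−1)(K₂−1)] = 0.24874/0.30360 = 0.8193
Compositions from xᵢ = zᵢ/(1+ψ(Kᵢ−1)), yᵢ = Kᵢxᵢ:
  1: x = 0.4107, y = 0.6818
  2: x = 0.5893, y = 0.3182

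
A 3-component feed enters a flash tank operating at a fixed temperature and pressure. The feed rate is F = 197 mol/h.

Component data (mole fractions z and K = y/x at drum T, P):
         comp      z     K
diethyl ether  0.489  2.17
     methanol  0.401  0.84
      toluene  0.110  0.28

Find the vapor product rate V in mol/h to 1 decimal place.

V = 170.4 mol/h

Rachford–Rice: g(V/F) = Σ zᵢ(Kᵢ−1)/(1+V/F(Kᵢ−1)) = 0.
g(0) = ΣzᵢKᵢ − 1 = 0.429 and g(1) = 1 − Σzᵢ/Kᵢ = -0.096, so a root lies in (0, 1).
Newton–Raphson from V/F = 0.33:
  V/F = 0.330: g = 0.2411, g' = -0.458 → V/F = 0.857
  V/F = 0.857: g = 0.0048, g' = -0.569 → V/F = 0.865
Converged at V/F = 0.865.
Then V = V/F·F = 0.8649·197 = 170.4 mol/h and L = F − V = 26.6 mol/h.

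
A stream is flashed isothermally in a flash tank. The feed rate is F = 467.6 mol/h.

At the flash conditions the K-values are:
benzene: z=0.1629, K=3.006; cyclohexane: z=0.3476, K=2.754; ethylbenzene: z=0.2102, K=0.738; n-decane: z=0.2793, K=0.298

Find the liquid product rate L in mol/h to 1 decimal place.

Newton–Raphson from ψ = 0.5:
  ψ = 0.5000: g = 0.12248, g' = -0.8128 → ψ = 0.6507
  ψ = 0.6507: g = -0.00085, g' = -0.8440 → ψ = 0.6497
Converged at ψ = 0.6497.
Then V = ψ·F = 0.6497·467.6 = 303.8 mol/h and L = F − V = 163.8 mol/h.

L = 163.8 mol/h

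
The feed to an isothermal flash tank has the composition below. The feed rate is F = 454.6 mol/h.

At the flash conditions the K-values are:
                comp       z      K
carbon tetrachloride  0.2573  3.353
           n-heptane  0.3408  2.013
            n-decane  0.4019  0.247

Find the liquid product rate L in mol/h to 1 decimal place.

Material balance + equilibrium reduce to Σ zᵢ(Kᵢ−1)/(1+ψ(Kᵢ−1)) = 0.
g(0) = ΣzᵢKᵢ − 1 = 0.6480 and g(1) = 1 − Σzᵢ/Kᵢ = -0.8732, so a root lies in (0, 1).
Newton iteration, ψ⁰ = 0.5:
  ψ = 0.5000: g = 0.02195, g' = -1.0410 → ψ = 0.5211
  ψ = 0.5211: g = -0.00014, g' = -1.0545 → ψ = 0.5210
Converged at ψ = 0.5210.
Then V = ψ·F = 0.5210·454.6 = 236.8 mol/h and L = F − V = 217.8 mol/h.

L = 217.8 mol/h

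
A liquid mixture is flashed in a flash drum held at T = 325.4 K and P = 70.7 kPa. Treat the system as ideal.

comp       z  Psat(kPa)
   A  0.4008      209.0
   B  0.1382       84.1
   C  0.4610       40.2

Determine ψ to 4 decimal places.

ψ = 0.8569

Raoult's law: Kᵢ = Pᵢˢᵃᵗ/P = Pᵢˢᵃᵗ/70.7.
  K_A = 209.0/70.7 = 2.956153, K_B = 84.1/70.7 = 1.189533, K_C = 40.2/70.7 = 0.568600
Iterate (Newton) starting at ψ = 0.48:
  ψ = 0.4800: g = 0.17755, g' = -0.5486 → ψ = 0.8037
  ψ = 0.8037: g = 0.02313, g' = -0.4366 → ψ = 0.8567
  ψ = 0.8567: g = 0.00009, g' = -0.4337 → ψ = 0.8569
Converged at ψ = 0.8569.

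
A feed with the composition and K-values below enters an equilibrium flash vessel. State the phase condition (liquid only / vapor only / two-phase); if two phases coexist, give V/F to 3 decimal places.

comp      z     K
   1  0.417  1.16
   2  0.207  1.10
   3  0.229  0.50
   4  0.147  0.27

ΣzᵢKᵢ = 0.866; Σzᵢ/Kᵢ = 1.550.
Since ΣzᵢKᵢ < 1 the mixture is below its bubble point — single liquid phase.

liquid only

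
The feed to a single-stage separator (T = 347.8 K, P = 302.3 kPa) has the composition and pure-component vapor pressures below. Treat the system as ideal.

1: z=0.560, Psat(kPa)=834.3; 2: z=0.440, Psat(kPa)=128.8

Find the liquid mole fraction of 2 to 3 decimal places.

x_2 = 0.754

Raoult's law: Kᵢ = Pᵢˢᵃᵗ/P = Pᵢˢᵃᵗ/302.3.
  K_1 = 834.3/302.3 = 2.75984, K_2 = 128.8/302.3 = 0.42607
Let ψ = V/F and solve Σ zᵢ(Kᵢ−1)/(1+ψ(Kᵢ−1)) = 0.
g(0) = ΣzᵢKᵢ − 1 = 0.733 and g(1) = 1 − Σzᵢ/Kᵢ = -0.236, so a root lies in (0, 1).
Newton–Raphson from ψ = 0.63:
  ψ = 0.630: g = 0.0718, g' = -0.746 → ψ = 0.726
Converged at ψ = 0.726.
Compositions from xᵢ = zᵢ/(1+ψ(Kᵢ−1)), yᵢ = Kᵢxᵢ:
  1: x = 0.246, y = 0.679
  2: x = 0.754, y = 0.321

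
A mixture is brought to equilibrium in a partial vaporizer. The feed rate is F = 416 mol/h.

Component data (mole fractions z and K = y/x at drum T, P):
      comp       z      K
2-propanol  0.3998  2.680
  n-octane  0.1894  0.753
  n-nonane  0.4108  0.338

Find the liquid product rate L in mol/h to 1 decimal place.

L = 260.7 mol/h

Rachford–Rice: g(β) = Σ zᵢ(Kᵢ−1)/(1+β(Kᵢ−1)) = 0.
Check two-phase: ΣzᵢKᵢ = 1.3529 > 1 and Σzᵢ/Kᵢ = 1.6161 > 1, so g(0) = 0.3529 > 0 and g(1) = -0.6161 < 0.
Newton–Raphson from β = 0.49:
  β = 0.4900: g = -0.08734, g' = -0.7488 → β = 0.3734
Converged at β = 0.3734.
Then V = β·F = 0.3734·416 = 155.3 mol/h and L = F − V = 260.7 mol/h.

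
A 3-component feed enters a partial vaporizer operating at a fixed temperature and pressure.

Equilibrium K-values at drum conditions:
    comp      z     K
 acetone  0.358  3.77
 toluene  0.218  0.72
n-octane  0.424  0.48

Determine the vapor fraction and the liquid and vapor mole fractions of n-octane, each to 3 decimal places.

ψ = 0.568, x_n-octane = 0.602, y_n-octane = 0.289

Let ψ = V/F and solve Σ zᵢ(Kᵢ−1)/(1+ψ(Kᵢ−1)) = 0.
g(0) = ΣzᵢKᵢ − 1 = 0.710 and g(1) = 1 − Σzᵢ/Kᵢ = -0.281, so a root lies in (0, 1).
Newton iteration, ψ⁰ = 0.5:
  ψ = 0.500: g = 0.0469, g' = -0.715 → ψ = 0.566
  ψ = 0.566: g = 0.0015, g' = -0.671 → ψ = 0.568
Converged at ψ = 0.568.
Compositions from xᵢ = zᵢ/(1+ψ(Kᵢ−1)), yᵢ = Kᵢxᵢ:
  acetone: x = 0.139, y = 0.525
  toluene: x = 0.259, y = 0.187
  n-octane: x = 0.602, y = 0.289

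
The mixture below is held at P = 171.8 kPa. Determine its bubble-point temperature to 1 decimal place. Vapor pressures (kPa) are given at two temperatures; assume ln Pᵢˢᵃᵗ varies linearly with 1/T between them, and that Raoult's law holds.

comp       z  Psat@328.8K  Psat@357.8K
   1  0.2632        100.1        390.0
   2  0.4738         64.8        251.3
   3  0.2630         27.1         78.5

Bubble-point temperature: ΣzᵢPᵢˢᵃᵗ(T) = P. Interpolate ln Pᵢˢᵃᵗ = aᵢ + bᵢ/T.
  T = 328.8 K: ΣzᵢPᵢˢᵃᵗ = 64.18 kPa
  T = 357.8 K: ΣzᵢPᵢˢᵃᵗ = 242.36 kPa
  T = 343.3 K: ΣzᵢPᵢˢᵃᵗ = 128.14 kPa
  T = 350.6 K: ΣzᵢPᵢˢᵃᵗ = 177.75 kPa
  T = 347.0 K: ΣzᵢPᵢˢᵃᵗ = 151.51 kPa
  T = 348.8 K: ΣzᵢPᵢˢᵃᵗ = 164.17 kPa
Interpolating between 348.8 K and 350.6 K gives T ≈ 349.8 K.

T = 349.8 K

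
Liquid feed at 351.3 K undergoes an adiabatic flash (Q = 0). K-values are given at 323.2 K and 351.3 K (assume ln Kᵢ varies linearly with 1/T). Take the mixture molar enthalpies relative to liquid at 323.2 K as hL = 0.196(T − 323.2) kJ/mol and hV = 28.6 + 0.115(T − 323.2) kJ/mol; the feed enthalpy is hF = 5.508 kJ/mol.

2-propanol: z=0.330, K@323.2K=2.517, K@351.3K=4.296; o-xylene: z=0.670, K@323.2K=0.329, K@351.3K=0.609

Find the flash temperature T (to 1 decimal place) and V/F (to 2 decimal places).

Adiabatic flash: solve Rachford–Rice at each trial T, then check hF = ψ·hV(T) + (1−ψ)·hL(T).
  T = 323.2 K: K = (2.517, 0.329), RR gives ψ = 0.050, H_out = 1.434 kJ/mol
  T = 351.3 K: K = (4.296, 0.609), RR gives ψ = 0.641, H_out = 22.374 kJ/mol
  T = 337.2 K: K = (3.322, 0.453), RR gives ψ = 0.315, H_out = 11.386 kJ/mol
  T = 330.2 K: K = (2.900, 0.387), RR gives ψ = 0.186, H_out = 6.586 kJ/mol
  T = 326.7 K: K = (2.704, 0.357), RR gives ψ = 0.120, H_out = 4.090 kJ/mol
  T = 328.4 K: K = (2.798, 0.372), RR gives ψ = 0.153, H_out = 5.318 kJ/mol
Linear interpolation between T = 328.4 (H_out = 5.318) and T = 330.2 (H_out = 6.586) on hF = 5.508 gives T ≈ 328.7 K, at which ψ = 0.16.

T = 328.7 K, V/F = 0.16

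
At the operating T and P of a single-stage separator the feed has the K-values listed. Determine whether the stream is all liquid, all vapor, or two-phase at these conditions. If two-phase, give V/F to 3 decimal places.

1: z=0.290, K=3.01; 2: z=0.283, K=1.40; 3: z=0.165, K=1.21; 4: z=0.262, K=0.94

ΣzᵢKᵢ = 1.715; Σzᵢ/Kᵢ = 0.714.
Since Σzᵢ/Kᵢ < 1 the mixture is above its dew point — single vapor phase.

all vapor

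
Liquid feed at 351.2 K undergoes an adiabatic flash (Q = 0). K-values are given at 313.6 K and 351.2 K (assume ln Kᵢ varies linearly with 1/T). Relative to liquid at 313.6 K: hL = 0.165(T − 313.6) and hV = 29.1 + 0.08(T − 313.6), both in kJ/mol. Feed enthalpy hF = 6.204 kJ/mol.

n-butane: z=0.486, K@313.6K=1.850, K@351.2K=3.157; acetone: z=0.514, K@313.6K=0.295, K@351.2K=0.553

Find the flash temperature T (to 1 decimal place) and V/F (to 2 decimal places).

Adiabatic flash: solve Rachford–Rice at each trial T, then check hF = ψ·hV(T) + (1−ψ)·hL(T).
  T = 313.6 K: K = (1.850, 0.295), RR gives ψ = 0.085, H_out = 2.463 kJ/mol
  T = 351.2 K: K = (3.157, 0.553), RR gives ψ = 0.849, H_out = 28.195 kJ/mol
  T = 332.4 K: K = (2.454, 0.411), RR gives ψ = 0.472, H_out = 16.075 kJ/mol
  T = 323.0 K: K = (2.139, 0.350), RR gives ψ = 0.296, H_out = 9.941 kJ/mol
  T = 318.3 K: K = (1.992, 0.322), RR gives ψ = 0.198, H_out = 6.461 kJ/mol
  T = 316.0 K: K = (1.921, 0.308), RR gives ψ = 0.145, H_out = 4.585 kJ/mol
Linear interpolation between T = 316.0 (H_out = 4.585) and T = 318.3 (H_out = 6.461) on hF = 6.204 gives T ≈ 318.0 K, at which ψ = 0.19.

T = 318.0 K, V/F = 0.19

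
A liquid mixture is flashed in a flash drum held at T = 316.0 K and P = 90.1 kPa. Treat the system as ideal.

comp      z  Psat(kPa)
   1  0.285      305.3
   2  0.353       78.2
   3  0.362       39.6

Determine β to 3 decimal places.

β = 0.462

Raoult's law: Kᵢ = Pᵢˢᵃᵗ/P = Pᵢˢᵃᵗ/90.1.
  K_1 = 305.3/90.1 = 3.38846, K_2 = 78.2/90.1 = 0.86792, K_3 = 39.6/90.1 = 0.43951
Let β = V/F and solve Σ zᵢ(Kᵢ−1)/(1+β(Kᵢ−1)) = 0.
Feasibility: ΣzᵢKᵢ = 1.431, Σzᵢ/Kᵢ = 1.314 — both > 1, two phases present.
Newton–Raphson from β = 0.37:
  β = 0.370: g = 0.0564, g' = -0.646 → β = 0.457
  β = 0.457: g = 0.0029, g' = -0.584 → β = 0.462
Converged at β = 0.462.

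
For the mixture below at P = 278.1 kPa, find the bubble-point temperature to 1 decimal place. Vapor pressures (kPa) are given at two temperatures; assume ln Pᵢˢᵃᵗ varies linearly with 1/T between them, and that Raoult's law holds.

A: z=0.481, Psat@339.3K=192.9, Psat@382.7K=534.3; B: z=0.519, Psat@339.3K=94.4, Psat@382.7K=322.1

Bubble-point temperature: ΣzᵢPᵢˢᵃᵗ(T) = P. Interpolate ln Pᵢˢᵃᵗ = aᵢ + bᵢ/T.
  T = 339.3 K: ΣzᵢPᵢˢᵃᵗ = 141.78 kPa
  T = 382.7 K: ΣzᵢPᵢˢᵃᵗ = 424.17 kPa
  T = 361.0 K: ΣzᵢPᵢˢᵃᵗ = 253.12 kPa
  T = 371.9 K: ΣzᵢPᵢˢᵃᵗ = 330.44 kPa
  T = 366.4 K: ΣzᵢPᵢˢᵃᵗ = 289.41 kPa
  T = 363.7 K: ΣzᵢPᵢˢᵃᵗ = 270.79 kPa
Interpolating between 363.7 K and 366.4 K gives T ≈ 364.8 K.

T = 364.8 K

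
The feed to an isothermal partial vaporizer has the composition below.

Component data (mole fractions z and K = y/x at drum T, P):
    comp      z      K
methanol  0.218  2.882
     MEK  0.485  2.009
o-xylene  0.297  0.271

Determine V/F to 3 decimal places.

V/F = 0.722

Iterate (Newton) starting at V/F = 0.38:
  V/F = 0.380: g = 0.2935, g' = -0.822 → V/F = 0.737
  V/F = 0.737: g = -0.0152, g' = -1.035 → V/F = 0.722
Converged at V/F = 0.722.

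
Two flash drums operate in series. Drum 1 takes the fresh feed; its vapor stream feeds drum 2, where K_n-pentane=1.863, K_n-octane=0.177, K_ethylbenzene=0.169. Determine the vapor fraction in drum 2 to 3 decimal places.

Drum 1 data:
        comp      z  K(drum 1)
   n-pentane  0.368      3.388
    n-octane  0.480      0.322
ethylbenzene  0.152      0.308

Drum 1:
Newton–Raphson from ψ₁ = 0.46:
  ψ₁ = 0.460: g = -0.2085, g' = -1.099 → ψ₁ = 0.270
  ψ₁ = 0.270: g = 0.0062, g' = -1.216 → ψ₁ = 0.275
Converged at ψ₁ = 0.275.
Drum-1 compositions:
  n-pentane: x = 0.222, y = 0.752
  n-octane: x = 0.590, y = 0.190
  ethylbenzene: x = 0.188, y = 0.058
Drum-2 feed = drum-1 vapor: z₂ = (0.7521, 0.1900, 0.0578).
Drum 2:
Rachford–Rice: g(ψ₂) = Σ zᵢ(Kᵢ−1)/(1+ψ₂(Kᵢ−1)) = 0.
Feasibility: ΣzᵢKᵢ = 1.445, Σzᵢ/Kᵢ = 1.820 — both > 1, two phases present.
Newton iteration, ψ₂⁰ = 0.5:
  ψ₂ = 0.500: g = 0.1054, g' = -0.762 → ψ₂ = 0.638
  ψ₂ = 0.638: g = -0.0134, g' = -0.985 → ψ₂ = 0.625
Converged at ψ₂ = 0.625.
  n-pentane: x = 0.489, y = 0.910
  n-octane: x = 0.391, y = 0.069
  ethylbenzene: x = 0.120, y = 0.020

V/F (drum 2) = 0.625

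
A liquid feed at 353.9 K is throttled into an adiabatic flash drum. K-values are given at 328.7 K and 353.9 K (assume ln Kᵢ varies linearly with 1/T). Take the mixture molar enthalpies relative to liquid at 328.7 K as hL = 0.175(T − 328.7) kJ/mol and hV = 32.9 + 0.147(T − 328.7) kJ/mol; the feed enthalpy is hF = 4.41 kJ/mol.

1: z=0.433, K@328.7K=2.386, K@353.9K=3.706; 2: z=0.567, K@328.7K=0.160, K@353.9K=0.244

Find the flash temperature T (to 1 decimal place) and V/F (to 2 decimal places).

T = 330.1 K, V/F = 0.13

Adiabatic flash: solve Rachford–Rice at each trial T, then check hF = ψ·hV(T) + (1−ψ)·hL(T).
  T = 328.7 K: K = (2.386, 0.160), RR gives ψ = 0.106, H_out = 3.500 kJ/mol
  T = 353.9 K: K = (3.706, 0.244), RR gives ψ = 0.363, H_out = 16.104 kJ/mol
  T = 341.3 K: K = (2.998, 0.199), RR gives ψ = 0.257, H_out = 10.565 kJ/mol
  T = 335.0 K: K = (2.680, 0.179), RR gives ψ = 0.190, H_out = 7.316 kJ/mol
  T = 331.9 K: K = (2.533, 0.169), RR gives ψ = 0.151, H_out = 5.526 kJ/mol
  T = 330.3 K: K = (2.459, 0.165), RR gives ψ = 0.130, H_out = 4.538 kJ/mol
Linear interpolation between T = 328.7 (H_out = 3.500) and T = 330.3 (H_out = 4.538) on hF = 4.41 gives T ≈ 330.1 K, at which ψ = 0.13.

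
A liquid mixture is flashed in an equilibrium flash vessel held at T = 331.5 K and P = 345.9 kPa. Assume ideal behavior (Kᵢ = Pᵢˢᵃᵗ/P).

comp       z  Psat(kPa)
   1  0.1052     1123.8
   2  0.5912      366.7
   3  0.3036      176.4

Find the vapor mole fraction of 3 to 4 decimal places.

Raoult's law: Kᵢ = Pᵢˢᵃᵗ/P = Pᵢˢᵃᵗ/345.9.
  K_1 = 1123.8/345.9 = 3.248916, K_2 = 366.7/345.9 = 1.060133, K_3 = 176.4/345.9 = 0.509974
Rachford–Rice: g(β) = Σ zᵢ(Kᵢ−1)/(1+β(Kᵢ−1)) = 0.
g(0) = ΣzᵢKᵢ − 1 = 0.1234 and g(1) = 1 − Σzᵢ/Kᵢ = -0.1854, so a root lies in (0, 1).
Iterate (Newton) starting at β = 0.5:
  β = 0.5000: g = -0.05118, g' = -0.2478 → β = 0.2935
  β = 0.2935: g = 0.00369, g' = -0.2946 → β = 0.3060
  β = 0.3060: g = 0.00003, g' = -0.2896 → β = 0.3061
Converged at β = 0.3061.
Compositions from xᵢ = zᵢ/(1+β(Kᵢ−1)), yᵢ = Kᵢxᵢ:
  1: x = 0.0623, y = 0.2024
  2: x = 0.5805, y = 0.6154
  3: x = 0.3572, y = 0.1822

y_3 = 0.1822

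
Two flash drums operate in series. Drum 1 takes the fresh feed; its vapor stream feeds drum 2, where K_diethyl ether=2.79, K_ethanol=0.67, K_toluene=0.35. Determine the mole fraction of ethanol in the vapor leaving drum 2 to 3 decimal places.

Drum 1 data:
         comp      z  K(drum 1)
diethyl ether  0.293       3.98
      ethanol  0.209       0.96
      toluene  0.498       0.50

y_ethanol (drum 2) = 0.167

Drum 1:
Material balance + equilibrium reduce to Σ zᵢ(Kᵢ−1)/(1+ψ₁(Kᵢ−1)) = 0.
Feasibility: ΣzᵢKᵢ = 1.616, Σzᵢ/Kᵢ = 1.287 — both > 1, two phases present.
Iterate (Newton) starting at ψ₁ = 0.57:
  ψ₁ = 0.570: g = -0.0333, g' = -0.601 → ψ₁ = 0.515
  ψ₁ = 0.515: g = 0.0008, g' = -0.631 → ψ₁ = 0.516
Converged at ψ₁ = 0.516.
Drum-1 compositions:
  diethyl ether: x = 0.115, y = 0.460
  ethanol: x = 0.213, y = 0.205
  toluene: x = 0.671, y = 0.336
Drum-2 feed = drum-1 vapor: z₂ = (0.4596, 0.2049, 0.3356).
Drum 2:
Let ψ₂ = V/F and solve Σ zᵢ(Kᵢ−1)/(1+ψ₂(Kᵢ−1)) = 0.
g(0) = ΣzᵢKᵢ − 1 = 0.537 and g(1) = 1 − Σzᵢ/Kᵢ = -0.429, so a root lies in (0, 1).
Iterate (Newton) starting at ψ₂ = 0.33:
  ψ₂ = 0.330: g = 0.1636, g' = -0.840 → ψ₂ = 0.525
  ψ₂ = 0.525: g = 0.0114, g' = -0.751 → ψ₂ = 0.540
Converged at ψ₂ = 0.540.
  diethyl ether: x = 0.234, y = 0.652
  ethanol: x = 0.249, y = 0.167
  toluene: x = 0.517, y = 0.181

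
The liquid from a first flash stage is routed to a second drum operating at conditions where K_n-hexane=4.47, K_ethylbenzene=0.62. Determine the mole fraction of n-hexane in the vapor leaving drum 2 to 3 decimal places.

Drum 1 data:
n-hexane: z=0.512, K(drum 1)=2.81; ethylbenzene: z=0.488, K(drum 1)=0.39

y_n-hexane (drum 2) = 0.441

Drum 1:
Let ψ₁ = V/F and solve Σ zᵢ(Kᵢ−1)/(1+ψ₁(Kᵢ−1)) = 0.
g(0) = ΣzᵢKᵢ − 1 = 0.629 and g(1) = 1 − Σzᵢ/Kᵢ = -0.433, so a root lies in (0, 1).
Newton iteration, ψ₁⁰ = 0.7:
  ψ₁ = 0.700: g = -0.1107, g' = -0.879 → ψ₁ = 0.574
  ψ₁ = 0.574: g = -0.0036, g' = -0.833 → ψ₁ = 0.570
Converged at ψ₁ = 0.570.
Drum-1 compositions:
  n-hexane: x = 0.252, y = 0.708
  ethylbenzene: x = 0.748, y = 0.292
Drum-2 feed = drum-1 liquid: z₂ = (0.2521, 0.7479).
Drum 2:
Rachford–Rice: g(ψ₂) = Σ zᵢ(Kᵢ−1)/(1+ψ₂(Kᵢ−1)) = 0.
g(0) = ΣzᵢKᵢ − 1 = 0.590 and g(1) = 1 − Σzᵢ/Kᵢ = -0.263, so a root lies in (0, 1).
Binary case is linear: z₁(K₁−1)(1+ψ₂(K₂−1)) + z₂(K₂−1)(1+ψ₂(K₁−1)) = 0
⇒ ψ₂ = [z₁(K₁−1)+z₂(K₂−1)] / [−(K₁−1)(K₂−1)] = 0.5905/1.3186 = 0.448
  n-hexane: x = 0.099, y = 0.441
  ethylbenzene: x = 0.901, y = 0.559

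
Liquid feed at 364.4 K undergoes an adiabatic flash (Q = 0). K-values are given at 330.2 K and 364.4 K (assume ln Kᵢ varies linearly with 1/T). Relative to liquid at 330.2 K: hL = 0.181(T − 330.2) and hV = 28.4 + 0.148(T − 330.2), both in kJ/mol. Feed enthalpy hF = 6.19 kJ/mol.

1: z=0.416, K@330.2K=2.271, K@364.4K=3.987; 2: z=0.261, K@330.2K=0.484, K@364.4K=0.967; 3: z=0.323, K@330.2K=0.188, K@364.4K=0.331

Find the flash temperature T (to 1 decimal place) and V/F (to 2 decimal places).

Adiabatic flash: solve Rachford–Rice at each trial T, then check hF = ψ·hV(T) + (1−ψ)·hL(T).
  T = 330.2 K: K = (2.271, 0.484, 0.188), RR gives ψ = 0.149, H_out = 4.241 kJ/mol
  T = 364.4 K: K = (3.987, 0.967, 0.331), RR gives ψ = 0.685, H_out = 24.878 kJ/mol
  T = 347.3 K: K = (3.051, 0.696, 0.253), RR gives ψ = 0.437, H_out = 15.264 kJ/mol
  T = 338.8 K: K = (2.644, 0.584, 0.219), RR gives ψ = 0.305, H_out = 10.132 kJ/mol
  T = 334.5 K: K = (2.453, 0.532, 0.203), RR gives ψ = 0.231, H_out = 7.312 kJ/mol
  T = 332.4 K: K = (2.363, 0.508, 0.196), RR gives ψ = 0.192, H_out = 5.850 kJ/mol
Linear interpolation between T = 332.4 (H_out = 5.850) and T = 334.5 (H_out = 7.312) on hF = 6.19 gives T ≈ 332.9 K, at which ψ = 0.20.

T = 332.9 K, V/F = 0.20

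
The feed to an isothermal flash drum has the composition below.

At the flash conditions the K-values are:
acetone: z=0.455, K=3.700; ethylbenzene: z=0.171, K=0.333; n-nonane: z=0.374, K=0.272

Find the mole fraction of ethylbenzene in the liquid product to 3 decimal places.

x_ethylbenzene = 0.242

Rachford–Rice: g(ψ) = Σ zᵢ(Kᵢ−1)/(1+ψ(Kᵢ−1)) = 0.
Check two-phase: ΣzᵢKᵢ = 1.842 > 1 and Σzᵢ/Kᵢ = 2.011 > 1, so g(0) = 0.842 > 0 and g(1) = -1.011 < 0.
Iterate (Newton) starting at ψ = 0.47:
  ψ = 0.470: g = -0.0386, g' = -1.264 → ψ = 0.439
  ψ = 0.439: g = 0.0001, g' = -1.275 → ψ = 0.440
Converged at ψ = 0.440.
Compositions from xᵢ = zᵢ/(1+ψ(Kᵢ−1)), yᵢ = Kᵢxᵢ:
  acetone: x = 0.208, y = 0.770
  ethylbenzene: x = 0.242, y = 0.081
  n-nonane: x = 0.550, y = 0.150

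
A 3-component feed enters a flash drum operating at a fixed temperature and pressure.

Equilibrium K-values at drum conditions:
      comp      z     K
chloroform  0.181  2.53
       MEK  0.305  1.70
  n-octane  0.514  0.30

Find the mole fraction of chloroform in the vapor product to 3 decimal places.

Newton–Raphson from ψ = 0.32:
  ψ = 0.320: g = -0.1033, g' = -0.709 → ψ = 0.174
  ψ = 0.174: g = -0.0009, g' = -0.710 → ψ = 0.173
Converged at ψ = 0.173.
Compositions from xᵢ = zᵢ/(1+ψ(Kᵢ−1)), yᵢ = Kᵢxᵢ:
  chloroform: x = 0.143, y = 0.362
  MEK: x = 0.272, y = 0.462
  n-octane: x = 0.585, y = 0.175

y_chloroform = 0.362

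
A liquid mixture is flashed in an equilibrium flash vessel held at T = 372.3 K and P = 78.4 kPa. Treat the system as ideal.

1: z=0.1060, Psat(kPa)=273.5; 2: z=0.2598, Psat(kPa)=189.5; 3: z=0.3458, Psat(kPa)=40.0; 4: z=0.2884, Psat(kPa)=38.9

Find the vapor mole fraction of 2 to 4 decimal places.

Raoult's law: Kᵢ = Pᵢˢᵃᵗ/P = Pᵢˢᵃᵗ/78.4.
  K_1 = 273.5/78.4 = 3.488520, K_2 = 189.5/78.4 = 2.417092, K_3 = 40.0/78.4 = 0.510204, K_4 = 38.9/78.4 = 0.496173
Let β = V/F and solve Σ zᵢ(Kᵢ−1)/(1+β(Kᵢ−1)) = 0.
Check two-phase: ΣzᵢKᵢ = 1.3173 > 1 and Σzᵢ/Kᵢ = 1.3969 > 1, so g(0) = 0.3173 > 0 and g(1) = -0.3969 < 0.
Iterate (Newton) starting at β = 0.5:
  β = 0.5000: g = -0.08552, g' = -0.5854 → β = 0.3539
  β = 0.3539: g = 0.00373, g' = -0.6468 → β = 0.3597
Converged at β = 0.3597.
Compositions from xᵢ = zᵢ/(1+β(Kᵢ−1)), yᵢ = Kᵢxᵢ:
  1: x = 0.0559, y = 0.1951
  2: x = 0.1721, y = 0.4159
  3: x = 0.4197, y = 0.2142
  4: x = 0.3522, y = 0.1748

y_2 = 0.4159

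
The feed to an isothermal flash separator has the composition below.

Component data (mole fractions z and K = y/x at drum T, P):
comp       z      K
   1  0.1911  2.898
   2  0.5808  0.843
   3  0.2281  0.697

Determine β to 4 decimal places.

Let β = V/F and solve Σ zᵢ(Kᵢ−1)/(1+β(Kᵢ−1)) = 0.
Feasibility: ΣzᵢKᵢ = 1.2024, Σzᵢ/Kᵢ = 1.0822 — both > 1, two phases present.
Newton–Raphson from β = 0.5:
  β = 0.5000: g = 0.00569, g' = -0.2272 → β = 0.5251
  β = 0.5251: g = 0.00010, g' = -0.2193 → β = 0.5255
Converged at β = 0.5255.

β = 0.5255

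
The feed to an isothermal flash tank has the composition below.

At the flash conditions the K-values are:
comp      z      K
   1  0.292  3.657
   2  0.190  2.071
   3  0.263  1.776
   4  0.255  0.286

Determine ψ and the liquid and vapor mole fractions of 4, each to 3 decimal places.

Let ψ = V/F and solve Σ zᵢ(Kᵢ−1)/(1+ψ(Kᵢ−1)) = 0.
g(0) = ΣzᵢKᵢ − 1 = 1.001 and g(1) = 1 − Σzᵢ/Kᵢ = -0.211, so a root lies in (0, 1).
Iterate (Newton) starting at ψ = 0.5:
  ψ = 0.500: g = 0.3296, g' = -0.869 → ψ = 0.879
  ψ = 0.879: g = -0.0304, g' = -1.237 → ψ = 0.855
  ψ = 0.855: g = -0.0009, g' = -1.165 → ψ = 0.854
Converged at ψ = 0.854.
Compositions from xᵢ = zᵢ/(1+ψ(Kᵢ−1)), yᵢ = Kᵢxᵢ:
  1: x = 0.089, y = 0.327
  2: x = 0.099, y = 0.206
  3: x = 0.158, y = 0.281
  4: x = 0.653, y = 0.187

ψ = 0.854, x_4 = 0.653, y_4 = 0.187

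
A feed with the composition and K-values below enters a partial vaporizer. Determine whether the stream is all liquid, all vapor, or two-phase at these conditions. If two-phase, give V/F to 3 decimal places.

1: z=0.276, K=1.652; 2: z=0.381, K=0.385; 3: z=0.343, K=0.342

ΣzᵢKᵢ = 0.720; Σzᵢ/Kᵢ = 2.160.
Since ΣzᵢKᵢ < 1 the mixture is below its bubble point — single liquid phase.

all liquid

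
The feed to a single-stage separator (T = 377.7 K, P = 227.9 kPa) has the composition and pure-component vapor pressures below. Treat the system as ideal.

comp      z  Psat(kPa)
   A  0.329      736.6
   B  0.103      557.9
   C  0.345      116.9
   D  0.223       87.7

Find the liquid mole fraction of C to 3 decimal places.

Raoult's law: Kᵢ = Pᵢˢᵃᵗ/P = Pᵢˢᵃᵗ/227.9.
  K_A = 736.6/227.9 = 3.23212, K_B = 557.9/227.9 = 2.44800, K_C = 116.9/227.9 = 0.51294, K_D = 87.7/227.9 = 0.38482
Rachford–Rice: g(ψ) = Σ zᵢ(Kᵢ−1)/(1+ψ(Kᵢ−1)) = 0.
Check two-phase: ΣzᵢKᵢ = 1.578 > 1 and Σzᵢ/Kᵢ = 1.396 > 1, so g(0) = 0.578 > 0 and g(1) = -0.396 < 0.
Newton iteration, ψ⁰ = 0.32:
  ψ = 0.320: g = 0.1604, g' = -0.904 → ψ = 0.497
  ψ = 0.497: g = 0.0153, g' = -0.759 → ψ = 0.518
Converged at ψ = 0.518.
Compositions from xᵢ = zᵢ/(1+ψ(Kᵢ−1)), yᵢ = Kᵢxᵢ:
  A: x = 0.153, y = 0.493
  B: x = 0.059, y = 0.144
  C: x = 0.461, y = 0.237
  D: x = 0.327, y = 0.126

x_C = 0.461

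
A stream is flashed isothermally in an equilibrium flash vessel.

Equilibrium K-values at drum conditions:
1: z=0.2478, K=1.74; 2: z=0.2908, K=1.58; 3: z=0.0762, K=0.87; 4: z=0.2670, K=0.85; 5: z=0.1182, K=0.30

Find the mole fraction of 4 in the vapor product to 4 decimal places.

Newton–Raphson from ψ = 0.35:
  ψ = 0.3500: g = 0.12362, g' = -0.2629 → ψ = 0.8202
  ψ = 0.8202: g = -0.02263, g' = -0.4262 → ψ = 0.7671
  ψ = 0.7671: g = -0.00124, g' = -0.3815 → ψ = 0.7638
Converged at ψ = 0.7638.
Compositions from xᵢ = zᵢ/(1+ψ(Kᵢ−1)), yᵢ = Kᵢxᵢ:
  1: x = 0.1583, y = 0.2755
  2: x = 0.2015, y = 0.3184
  3: x = 0.0846, y = 0.0736
  4: x = 0.3015, y = 0.2563
  5: x = 0.2540, y = 0.0762

y_4 = 0.2563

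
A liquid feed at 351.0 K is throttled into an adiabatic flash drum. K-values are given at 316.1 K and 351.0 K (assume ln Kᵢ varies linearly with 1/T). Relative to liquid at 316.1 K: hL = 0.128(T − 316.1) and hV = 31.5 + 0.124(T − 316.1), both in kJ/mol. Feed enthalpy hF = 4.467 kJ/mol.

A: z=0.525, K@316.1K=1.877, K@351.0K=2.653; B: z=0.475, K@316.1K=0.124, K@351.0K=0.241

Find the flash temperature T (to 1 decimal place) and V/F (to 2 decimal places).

Adiabatic flash: solve Rachford–Rice at each trial T, then check hF = ψ·hV(T) + (1−ψ)·hL(T).
  T = 316.1 K: K = (1.877, 0.124), RR gives ψ = 0.058, H_out = 1.817 kJ/mol
  T = 351.0 K: K = (2.653, 0.241), RR gives ψ = 0.404, H_out = 17.148 kJ/mol
  T = 333.6 K: K = (2.253, 0.176), RR gives ψ = 0.258, H_out = 10.351 kJ/mol
  T = 324.9 K: K = (2.063, 0.149), RR gives ψ = 0.170, H_out = 6.462 kJ/mol
  T = 320.5 K: K = (1.969, 0.136), RR gives ψ = 0.117, H_out = 4.256 kJ/mol
  T = 322.7 K: K = (2.015, 0.142), RR gives ψ = 0.144, H_out = 5.384 kJ/mol
Linear interpolation between T = 320.5 (H_out = 4.256) and T = 322.7 (H_out = 5.384) on hF = 4.467 gives T ≈ 320.9 K, at which ψ = 0.12.

T = 320.9 K, V/F = 0.12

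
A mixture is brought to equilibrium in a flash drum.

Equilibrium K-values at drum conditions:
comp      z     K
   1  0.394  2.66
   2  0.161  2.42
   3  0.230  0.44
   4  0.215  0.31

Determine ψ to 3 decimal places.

ψ = 0.605

Newton–Raphson from ψ = 0.45:
  ψ = 0.450: g = 0.1265, g' = -0.821 → ψ = 0.604
  ψ = 0.604: g = 0.0006, g' = -0.830 → ψ = 0.605
Converged at ψ = 0.605.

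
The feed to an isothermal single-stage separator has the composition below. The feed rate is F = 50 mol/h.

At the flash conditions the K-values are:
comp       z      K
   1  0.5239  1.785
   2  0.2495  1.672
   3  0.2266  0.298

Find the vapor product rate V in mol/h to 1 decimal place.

V = 39.9 mol/h

Rachford–Rice: g(V/F) = Σ zᵢ(Kᵢ−1)/(1+V/F(Kᵢ−1)) = 0.
Feasibility: ΣzᵢKᵢ = 1.4199, Σzᵢ/Kᵢ = 1.2031 — both > 1, two phases present.
Newton–Raphson from V/F = 0.55:
  V/F = 0.5500: g = 0.15054, g' = -0.5139 → V/F = 0.8430
  V/F = 0.8430: g = -0.03513, g' = -0.8329 → V/F = 0.8008
  V/F = 0.8008: g = -0.00178, g' = -0.7518 → V/F = 0.7984
Converged at V/F = 0.7984.
Then V = V/F·F = 0.7984·50 = 39.9 mol/h and L = F − V = 10.1 mol/h.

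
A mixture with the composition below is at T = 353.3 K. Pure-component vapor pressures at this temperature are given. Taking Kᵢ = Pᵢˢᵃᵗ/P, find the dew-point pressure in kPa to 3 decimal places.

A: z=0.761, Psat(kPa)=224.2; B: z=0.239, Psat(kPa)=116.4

At the dew point ψ → 1, so Σzᵢ/Kᵢ = 1 with Kᵢ = Pᵢˢᵃᵗ/P ⇒ 1/P = Σzᵢ/Pᵢˢᵃᵗ.
1/P = 0.761/224.2 + 0.239/116.4 = 0.005448 ⇒ P = 183.569 kPa

Pdew = 183.569 kPa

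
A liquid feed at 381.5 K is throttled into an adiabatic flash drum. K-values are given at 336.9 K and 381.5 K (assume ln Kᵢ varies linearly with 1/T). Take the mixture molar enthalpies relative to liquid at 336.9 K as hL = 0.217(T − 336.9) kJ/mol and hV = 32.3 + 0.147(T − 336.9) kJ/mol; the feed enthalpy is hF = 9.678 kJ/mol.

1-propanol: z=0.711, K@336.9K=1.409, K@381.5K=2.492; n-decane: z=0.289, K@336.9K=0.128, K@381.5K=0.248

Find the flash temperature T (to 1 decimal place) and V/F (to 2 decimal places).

Adiabatic flash: solve Rachford–Rice at each trial T, then check hF = ψ·hV(T) + (1−ψ)·hL(T).
  T = 336.9 K: K = (1.409, 0.128), RR gives ψ = 0.109, H_out = 3.513 kJ/mol
  T = 381.5 K: K = (2.492, 0.248), RR gives ψ = 0.752, H_out = 31.614 kJ/mol
  T = 359.2 K: K = (1.907, 0.182), RR gives ψ = 0.551, H_out = 21.761 kJ/mol
  T = 348.0 K: K = (1.646, 0.153), RR gives ψ = 0.392, H_out = 14.781 kJ/mol
  T = 342.4 K: K = (1.524, 0.140), RR gives ψ = 0.275, H_out = 9.977 kJ/mol
  T = 339.6 K: K = (1.465, 0.134), RR gives ψ = 0.199, H_out = 6.977 kJ/mol
  T = 341.0 K: K = (1.494, 0.137), RR gives ψ = 0.239, H_out = 8.540 kJ/mol
Linear interpolation between T = 341.0 (H_out = 8.540) and T = 342.4 (H_out = 9.977) on hF = 9.678 gives T ≈ 342.1 K, at which ψ = 0.27.

T = 342.1 K, V/F = 0.27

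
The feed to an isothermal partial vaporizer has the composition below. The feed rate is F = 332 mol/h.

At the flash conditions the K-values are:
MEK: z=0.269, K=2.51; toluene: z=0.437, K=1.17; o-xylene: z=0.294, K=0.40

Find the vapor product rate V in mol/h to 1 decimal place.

V = 202.9 mol/h

Newton iteration, V/F⁰ = 0.5:
  V/F = 0.500: g = 0.0479, g' = -0.426 → V/F = 0.613
  V/F = 0.613: g = -0.0006, g' = -0.440 → V/F = 0.611
Converged at V/F = 0.611.
Then V = V/F·F = 0.6112·332 = 202.9 mol/h and L = F − V = 129.1 mol/h.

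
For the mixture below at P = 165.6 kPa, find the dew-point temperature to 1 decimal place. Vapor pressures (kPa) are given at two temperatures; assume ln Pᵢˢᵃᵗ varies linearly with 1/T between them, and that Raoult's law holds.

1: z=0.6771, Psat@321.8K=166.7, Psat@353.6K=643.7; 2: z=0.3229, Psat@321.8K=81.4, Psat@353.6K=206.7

T = 329.2 K

Dew-point temperature: Σzᵢ·P/Pᵢˢᵃᵗ(T) = 1. Interpolate ln Pᵢˢᵃᵗ = aᵢ + bᵢ/T.
  T = 321.8 K: ΣzᵢP/Pᵢˢᵃᵗ = 1.3295
  T = 353.6 K: ΣzᵢP/Pᵢˢᵃᵗ = 0.4329
  T = 337.7 K: ΣzᵢP/Pᵢˢᵃᵗ = 0.7349
  T = 329.8 K: ΣzᵢP/Pᵢˢᵃᵗ = 0.9781
  T = 325.8 K: ΣzᵢP/Pᵢˢᵃᵗ = 1.1378
  T = 327.8 K: ΣzᵢP/Pᵢˢᵃᵗ = 1.0543
Interpolating between 327.8 K and 329.8 K gives T ≈ 329.2 K.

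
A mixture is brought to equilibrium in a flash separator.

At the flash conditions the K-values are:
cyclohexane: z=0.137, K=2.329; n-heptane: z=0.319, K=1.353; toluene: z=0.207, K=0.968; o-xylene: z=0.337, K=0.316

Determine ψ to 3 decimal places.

ψ = 0.138

Let ψ = V/F and solve Σ zᵢ(Kᵢ−1)/(1+ψ(Kᵢ−1)) = 0.
Feasibility: ΣzᵢKᵢ = 1.058, Σzᵢ/Kᵢ = 1.575 — both > 1, two phases present.
Newton iteration, ψ⁰ = 0.48:
  ψ = 0.480: g = -0.1425, g' = -0.469 → ψ = 0.176
  ψ = 0.176: g = -0.0152, g' = -0.398 → ψ = 0.138
Converged at ψ = 0.138.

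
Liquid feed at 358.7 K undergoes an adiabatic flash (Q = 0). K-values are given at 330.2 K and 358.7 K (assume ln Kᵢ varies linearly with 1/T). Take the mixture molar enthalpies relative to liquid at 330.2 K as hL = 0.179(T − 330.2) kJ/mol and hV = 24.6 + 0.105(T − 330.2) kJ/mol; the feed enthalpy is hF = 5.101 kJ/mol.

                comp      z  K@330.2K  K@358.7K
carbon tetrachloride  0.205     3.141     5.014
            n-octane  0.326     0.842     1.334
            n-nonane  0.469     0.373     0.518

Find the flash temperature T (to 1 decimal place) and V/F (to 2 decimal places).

T = 334.8 K, V/F = 0.18

Adiabatic flash: solve Rachford–Rice at each trial T, then check hF = ψ·hV(T) + (1−ψ)·hL(T).
  T = 330.2 K: K = (3.141, 0.842, 0.373), RR gives ψ = 0.095, H_out = 2.330 kJ/mol
  T = 358.7 K: K = (5.014, 1.334, 0.518), RR gives ψ = 0.627, H_out = 19.206 kJ/mol
  T = 344.4 K: K = (4.004, 1.069, 0.442), RR gives ψ = 0.346, H_out = 10.685 kJ/mol
  T = 337.3 K: K = (3.555, 0.951, 0.407), RR gives ψ = 0.219, H_out = 6.546 kJ/mol
  T = 333.8 K: K = (3.347, 0.896, 0.390), RR gives ψ = 0.158, H_out = 4.489 kJ/mol
  T = 335.6 K: K = (3.453, 0.924, 0.399), RR gives ψ = 0.189, H_out = 5.550 kJ/mol
Linear interpolation between T = 333.8 (H_out = 4.489) and T = 335.6 (H_out = 5.550) on hF = 5.101 gives T ≈ 334.8 K, at which ψ = 0.18.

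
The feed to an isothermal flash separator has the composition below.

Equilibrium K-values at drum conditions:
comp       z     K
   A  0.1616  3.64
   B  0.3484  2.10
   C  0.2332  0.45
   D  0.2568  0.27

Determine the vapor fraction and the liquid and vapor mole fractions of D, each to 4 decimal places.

Let ψ = V/F and solve Σ zᵢ(Kᵢ−1)/(1+ψ(Kᵢ−1)) = 0.
g(0) = ΣzᵢKᵢ − 1 = 0.4941 and g(1) = 1 − Σzᵢ/Kᵢ = -0.6796, so a root lies in (0, 1).
Newton iteration, ψ⁰ = 0.5:
  ψ = 0.5000: g = -0.04099, g' = -0.8583 → ψ = 0.4522
  ψ = 0.4522: g = -0.00020, g' = -0.8520 → ψ = 0.4520
Converged at ψ = 0.4520.
Compositions from xᵢ = zᵢ/(1+ψ(Kᵢ−1)), yᵢ = Kᵢxᵢ:
  A: x = 0.0737, y = 0.2682
  B: x = 0.2327, y = 0.4887
  C: x = 0.3104, y = 0.1397
  D: x = 0.3833, y = 0.1035

ψ = 0.4520, x_D = 0.3833, y_D = 0.1035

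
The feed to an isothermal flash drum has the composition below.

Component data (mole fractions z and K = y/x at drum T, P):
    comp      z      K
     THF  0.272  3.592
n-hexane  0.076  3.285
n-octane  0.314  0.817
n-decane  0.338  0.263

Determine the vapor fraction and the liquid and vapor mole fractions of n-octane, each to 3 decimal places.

Newton iteration, ψ⁰ = 0.5:
  ψ = 0.500: g = -0.0696, g' = -0.906 → ψ = 0.423
Converged at ψ = 0.423.
Compositions from xᵢ = zᵢ/(1+ψ(Kᵢ−1)), yᵢ = Kᵢxᵢ:
  THF: x = 0.130, y = 0.466
  n-hexane: x = 0.039, y = 0.127
  n-octane: x = 0.340, y = 0.278
  n-decane: x = 0.491, y = 0.129

ψ = 0.423, x_n-octane = 0.340, y_n-octane = 0.278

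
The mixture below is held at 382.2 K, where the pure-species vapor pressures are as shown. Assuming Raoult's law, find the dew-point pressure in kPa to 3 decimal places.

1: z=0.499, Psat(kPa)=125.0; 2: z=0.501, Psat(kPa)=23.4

At the dew point ψ → 1, so Σzᵢ/Kᵢ = 1 with Kᵢ = Pᵢˢᵃᵗ/P ⇒ 1/P = Σzᵢ/Pᵢˢᵃᵗ.
1/P = 0.499/125.0 + 0.501/23.4 = 0.025402 ⇒ P = 39.367 kPa

Pdew = 39.367 kPa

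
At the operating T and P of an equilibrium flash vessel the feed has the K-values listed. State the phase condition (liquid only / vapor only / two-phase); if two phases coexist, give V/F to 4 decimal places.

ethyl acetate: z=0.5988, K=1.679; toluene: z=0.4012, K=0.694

ΣzᵢKᵢ = 1.2838; Σzᵢ/Kᵢ = 0.9347.
Since Σzᵢ/Kᵢ < 1 the mixture is above its dew point — single vapor phase.

vapor only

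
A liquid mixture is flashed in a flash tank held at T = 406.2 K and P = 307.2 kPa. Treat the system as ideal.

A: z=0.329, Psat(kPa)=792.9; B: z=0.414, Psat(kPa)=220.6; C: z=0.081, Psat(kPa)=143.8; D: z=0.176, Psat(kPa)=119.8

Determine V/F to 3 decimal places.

V/F = 0.381

Raoult's law: Kᵢ = Pᵢˢᵃᵗ/P = Pᵢˢᵃᵗ/307.2.
  K_A = 792.9/307.2 = 2.58105, K_B = 220.6/307.2 = 0.71810, K_C = 143.8/307.2 = 0.46810, K_D = 119.8/307.2 = 0.38997
Material balance + equilibrium reduce to Σ zᵢ(Kᵢ−1)/(1+V/F(Kᵢ−1)) = 0.
Feasibility: ΣzᵢKᵢ = 1.253, Σzᵢ/Kᵢ = 1.328 — both > 1, two phases present.
Newton–Raphson from V/F = 0.5:
  V/F = 0.500: g = -0.0585, g' = -0.479 → V/F = 0.378
  V/F = 0.378: g = 0.0016, g' = -0.510 → V/F = 0.381
Converged at V/F = 0.381.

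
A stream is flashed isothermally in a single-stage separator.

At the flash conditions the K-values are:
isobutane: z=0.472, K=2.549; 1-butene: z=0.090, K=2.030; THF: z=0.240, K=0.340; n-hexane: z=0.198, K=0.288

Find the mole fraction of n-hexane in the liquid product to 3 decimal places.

x_n-hexane = 0.315

Rachford–Rice: g(V/F) = Σ zᵢ(Kᵢ−1)/(1+V/F(Kᵢ−1)) = 0.
g(0) = ΣzᵢKᵢ − 1 = 0.524 and g(1) = 1 − Σzᵢ/Kᵢ = -0.623, so a root lies in (0, 1).
Iterate (Newton) starting at V/F = 0.5:
  V/F = 0.500: g = 0.0179, g' = -0.876 → V/F = 0.520
Converged at V/F = 0.520.
Compositions from xᵢ = zᵢ/(1+V/F(Kᵢ−1)), yᵢ = Kᵢxᵢ:
  isobutane: x = 0.261, y = 0.666
  1-butene: x = 0.059, y = 0.119
  THF: x = 0.366, y = 0.124
  n-hexane: x = 0.315, y = 0.091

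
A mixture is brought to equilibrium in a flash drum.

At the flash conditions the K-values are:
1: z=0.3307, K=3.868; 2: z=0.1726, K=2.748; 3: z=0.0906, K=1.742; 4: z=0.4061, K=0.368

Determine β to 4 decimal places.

β = 0.7365

Let β = V/F and solve Σ zᵢ(Kᵢ−1)/(1+β(Kᵢ−1)) = 0.
Feasibility: ΣzᵢKᵢ = 2.0607, Σzᵢ/Kᵢ = 1.3038 — both > 1, two phases present.
Iterate (Newton) starting at β = 0.5:
  β = 0.5000: g = 0.22447, g' = -0.9826 → β = 0.7285
  β = 0.7285: g = 0.00775, g' = -0.9652 → β = 0.7365
Converged at β = 0.7365.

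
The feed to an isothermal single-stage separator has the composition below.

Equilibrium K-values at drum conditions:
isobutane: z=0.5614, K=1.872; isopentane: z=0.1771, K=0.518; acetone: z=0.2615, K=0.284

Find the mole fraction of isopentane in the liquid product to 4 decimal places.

Material balance + equilibrium reduce to Σ zᵢ(Kᵢ−1)/(1+ψ(Kᵢ−1)) = 0.
Feasibility: ΣzᵢKᵢ = 1.2169, Σzᵢ/Kᵢ = 1.5626 — both > 1, two phases present.
Newton iteration, ψ⁰ = 0.42:
  ψ = 0.4200: g = -0.01647, g' = -0.5675 → ψ = 0.3910
  ψ = 0.3910: g = -0.00014, g' = -0.5584 → ψ = 0.3907
Converged at ψ = 0.3907.
Compositions from xᵢ = zᵢ/(1+ψ(Kᵢ−1)), yᵢ = Kᵢxᵢ:
  isobutane: x = 0.4187, y = 0.7839
  isopentane: x = 0.2182, y = 0.1130
  acetone: x = 0.3631, y = 0.1031

x_isopentane = 0.2182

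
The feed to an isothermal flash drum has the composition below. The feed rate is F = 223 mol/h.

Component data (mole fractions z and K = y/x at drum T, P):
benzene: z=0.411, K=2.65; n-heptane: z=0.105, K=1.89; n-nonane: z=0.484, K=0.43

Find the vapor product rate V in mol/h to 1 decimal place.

V = 128.0 mol/h

Rachford–Rice: g(V/F) = Σ zᵢ(Kᵢ−1)/(1+V/F(Kᵢ−1)) = 0.
g(0) = ΣzᵢKᵢ − 1 = 0.496 and g(1) = 1 − Σzᵢ/Kᵢ = -0.336, so a root lies in (0, 1).
Newton iteration, V/F⁰ = 0.5:
  V/F = 0.500: g = 0.0504, g' = -0.683 → V/F = 0.574
Converged at V/F = 0.574.
Then V = V/F·F = 0.5742·223 = 128.0 mol/h and L = F − V = 95.0 mol/h.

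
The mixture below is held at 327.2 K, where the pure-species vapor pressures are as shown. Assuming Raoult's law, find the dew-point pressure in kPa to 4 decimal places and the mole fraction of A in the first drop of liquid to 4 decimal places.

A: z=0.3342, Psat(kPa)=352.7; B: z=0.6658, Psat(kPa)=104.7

Pdew = 136.8613 kPa, x_A = 0.1297

At the dew point ψ → 1, so Σzᵢ/Kᵢ = 1 with Kᵢ = Pᵢˢᵃᵗ/P ⇒ 1/P = Σzᵢ/Pᵢˢᵃᵗ.
1/P = 0.3342/352.7 + 0.6658/104.7 = 0.0073067 ⇒ P = 136.8613 kPa
xᵢ = zᵢP/Pᵢˢᵃᵗ ⇒ x_A = 0.3342·136.8613/352.7 = 0.1297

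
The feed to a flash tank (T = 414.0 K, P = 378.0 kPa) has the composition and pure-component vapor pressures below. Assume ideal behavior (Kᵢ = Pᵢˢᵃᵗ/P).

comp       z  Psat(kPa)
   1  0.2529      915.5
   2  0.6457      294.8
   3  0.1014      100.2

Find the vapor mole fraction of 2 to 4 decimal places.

Raoult's law: Kᵢ = Pᵢˢᵃᵗ/P = Pᵢˢᵃᵗ/378.0.
  K_1 = 915.5/378.0 = 2.421958, K_2 = 294.8/378.0 = 0.779894, K_3 = 100.2/378.0 = 0.265079
Iterate (Newton) starting at β = 0.5:
  β = 0.5000: g = -0.06733, g' = -0.3511 → β = 0.3082
  β = 0.3082: g = 0.00123, g' = -0.3747 → β = 0.3115
Converged at β = 0.3115.
Compositions from xᵢ = zᵢ/(1+β(Kᵢ−1)), yᵢ = Kᵢxᵢ:
  1: x = 0.1753, y = 0.4245
  2: x = 0.6932, y = 0.5406
  3: x = 0.1315, y = 0.0349

y_2 = 0.5406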